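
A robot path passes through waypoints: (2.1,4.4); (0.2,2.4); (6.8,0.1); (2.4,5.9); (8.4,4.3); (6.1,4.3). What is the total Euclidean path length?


Segment lengths:
  seg1 = sqrt((-1.9)^2 + (-2.0)^2) = 2.7586
  seg2 = sqrt((6.6)^2 + (-2.3)^2) = 6.9893
  seg3 = sqrt((-4.4)^2 + (5.8)^2) = 7.2801
  seg4 = sqrt((6.0)^2 + (-1.6)^2) = 6.2097
  seg5 = sqrt((-2.3)^2 + (0.0)^2) = 2.3
Total = 25.5377


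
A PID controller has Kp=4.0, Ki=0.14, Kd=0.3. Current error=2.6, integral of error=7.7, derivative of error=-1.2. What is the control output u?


u = Kp*e + Ki*int(e) + Kd*de/dt
= 4.0*2.6 + 0.14*7.7 + 0.3*(-1.2)
= 10.4 + 1.078 + -0.36
= 11.118


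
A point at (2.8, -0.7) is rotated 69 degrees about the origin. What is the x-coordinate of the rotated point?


x' = x*cos(theta) - y*sin(theta)
cos(69 deg) = 0.3584, sin(69 deg) = 0.9336
x' = 2.8 * 0.3584 - -0.7 * 0.9336
= 1.0034 - -0.6535
= 1.6569


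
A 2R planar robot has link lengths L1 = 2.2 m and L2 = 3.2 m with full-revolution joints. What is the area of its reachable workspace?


r_max = L1 + L2 = 5.4 m
r_min = |L1 - L2| = 1.0 m
Area = pi*(r_max^2 - r_min^2)
= pi*(29.16 - 1.0)
= pi * 28.16
= 88.4672 m^2


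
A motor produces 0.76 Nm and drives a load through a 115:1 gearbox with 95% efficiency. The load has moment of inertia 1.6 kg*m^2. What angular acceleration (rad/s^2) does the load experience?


tau_out = tau_motor * N * eta
= 0.76 * 115 * 0.95 = 83.03 Nm
alpha = tau_out / I = 83.03 / 1.6
= 51.8937 rad/s^2


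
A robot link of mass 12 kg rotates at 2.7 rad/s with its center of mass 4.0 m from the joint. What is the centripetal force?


F = m * omega^2 * r
= 12 * 2.7^2 * 4.0
= 12 * 7.29 * 4.0
= 349.92 N


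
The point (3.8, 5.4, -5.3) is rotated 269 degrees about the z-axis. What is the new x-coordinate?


Rotation about z-axis: x' = x*cos(theta) - y*sin(theta)
= 3.8 * -0.0175 - 5.4 * -0.9998
= 5.3329


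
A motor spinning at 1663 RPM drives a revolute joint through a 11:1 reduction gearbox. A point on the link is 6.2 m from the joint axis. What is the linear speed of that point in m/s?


omega_motor = 1663 * 2*pi/60 = 174.149 rad/s
omega_joint = omega_motor / 11 = 15.8317 rad/s
v = omega_joint * r = 15.8317 * 6.2
= 98.1567 m/s


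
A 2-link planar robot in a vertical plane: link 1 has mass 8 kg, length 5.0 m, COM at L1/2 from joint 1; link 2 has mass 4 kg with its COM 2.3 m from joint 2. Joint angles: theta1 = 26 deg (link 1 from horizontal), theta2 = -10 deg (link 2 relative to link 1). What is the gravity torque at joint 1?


Horizontal distance from joint 1 to link-1 COM:
  x_c1 = (L1/2)*cos(t1) = 2.5 * 0.8988 = 2.247 m
Horizontal distance from joint 1 to link-2 COM:
  x_c2 = L1*cos(t1) + Lc2*cos(t1+t2)
       = 5.0*0.8988 + 2.3*0.9613 = 6.7049 m
tau1 = m1*g*x_c1 + m2*g*x_c2
     = 8*9.81*2.247 + 4*9.81*6.7049
     = 176.3434 + 263.0992
     = 439.4426 Nm


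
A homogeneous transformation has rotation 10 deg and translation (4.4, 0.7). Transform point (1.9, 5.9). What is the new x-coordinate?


x' = cos(theta)*px - sin(theta)*py + tx
= 0.9848*1.9 - 0.1736*5.9 + 4.4
= 5.2466


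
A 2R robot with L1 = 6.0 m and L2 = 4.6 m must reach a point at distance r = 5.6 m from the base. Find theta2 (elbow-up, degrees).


cos(theta2) = (r^2 - L1^2 - L2^2) / (2*L1*L2)
cos(theta2) = (31.36 - 36.0 - 21.16) / 55.2
cos(theta2) = -0.467391
theta2 = 117.8651 degrees


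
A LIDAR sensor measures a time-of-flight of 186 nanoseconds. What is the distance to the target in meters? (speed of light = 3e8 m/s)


tof = 186 ns = 1.86e-07 s
dist = c * tof / 2
= 3e8 * 1.86e-07 / 2
= 27.9 m


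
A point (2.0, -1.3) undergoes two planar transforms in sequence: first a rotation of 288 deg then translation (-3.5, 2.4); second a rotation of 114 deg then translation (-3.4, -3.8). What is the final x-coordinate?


After transform 1:
x1 = cos(288)*2.0 - sin(288)*-1.3 + -3.5 = -4.1183
y1 = sin(288)*2.0 + cos(288)*-1.3 + 2.4 = 0.0962
After transform 2:
x2 = cos(114)*-4.1183 - sin(114)*0.0962 + -3.4
= -1.8128


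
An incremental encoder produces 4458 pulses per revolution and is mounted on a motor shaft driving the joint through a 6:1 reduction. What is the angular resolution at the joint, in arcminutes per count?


counts per rev = 4458
effective counts at joint = 4458 * 6 = 26748
resolution = 360*60 / 26748
= 0.8075 arcmin/count


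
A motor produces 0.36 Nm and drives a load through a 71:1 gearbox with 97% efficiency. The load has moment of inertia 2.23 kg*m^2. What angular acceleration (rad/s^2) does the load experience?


tau_out = tau_motor * N * eta
= 0.36 * 71 * 0.97 = 24.7932 Nm
alpha = tau_out / I = 24.7932 / 2.23
= 11.118 rad/s^2


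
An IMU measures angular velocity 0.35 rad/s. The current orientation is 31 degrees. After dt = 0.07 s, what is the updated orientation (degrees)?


delta_theta = w * dt = 0.35 * 0.07 = 0.0245 rad
= 1.4037 deg
theta_new = 31 + 1.4037 = 32.4037 deg


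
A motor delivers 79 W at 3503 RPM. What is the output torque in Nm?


omega = 3503 * 2*pi/60 = 366.8333 rad/s
tau = P / omega = 79 / 366.8333
= 0.2154 Nm


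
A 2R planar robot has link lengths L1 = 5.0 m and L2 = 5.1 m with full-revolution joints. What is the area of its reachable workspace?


r_max = L1 + L2 = 10.1 m
r_min = |L1 - L2| = 0.1 m
Area = pi*(r_max^2 - r_min^2)
= pi*(102.01 - 0.01)
= pi * 102.0
= 320.4425 m^2


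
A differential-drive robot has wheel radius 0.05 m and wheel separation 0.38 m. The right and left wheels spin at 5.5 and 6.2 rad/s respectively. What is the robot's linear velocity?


vR = r*wR = 0.05*5.5 = 0.275 m/s
vL = r*wL = 0.05*6.2 = 0.31 m/s
v = (vR+vL)/2 = 0.2925 m/s
omega = (vR-vL)/L = -0.0921 rad/s
linear velocity = 0.2925 m/s


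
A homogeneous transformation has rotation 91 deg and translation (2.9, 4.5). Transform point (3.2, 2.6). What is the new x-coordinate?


x' = cos(theta)*px - sin(theta)*py + tx
= -0.0175*3.2 - 0.9998*2.6 + 2.9
= 0.2445


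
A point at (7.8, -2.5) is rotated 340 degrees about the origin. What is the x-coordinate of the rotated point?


x' = x*cos(theta) - y*sin(theta)
cos(340 deg) = 0.9397, sin(340 deg) = -0.342
x' = 7.8 * 0.9397 - -2.5 * -0.342
= 7.3296 - 0.8551
= 6.4746


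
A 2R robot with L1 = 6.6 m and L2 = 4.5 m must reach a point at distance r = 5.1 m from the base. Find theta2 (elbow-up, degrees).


cos(theta2) = (r^2 - L1^2 - L2^2) / (2*L1*L2)
cos(theta2) = (26.01 - 43.56 - 20.25) / 59.4
cos(theta2) = -0.636364
theta2 = 129.5212 degrees


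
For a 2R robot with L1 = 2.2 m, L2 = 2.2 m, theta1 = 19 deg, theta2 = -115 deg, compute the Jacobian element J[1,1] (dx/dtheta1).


J[1,1] = -L1*sin(t1) - L2*sin(t1+t2)
= -2.2*sin(19) - 2.2*sin(-96)
= 1.4717


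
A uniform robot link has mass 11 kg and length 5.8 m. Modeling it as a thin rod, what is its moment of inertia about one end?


I = (1/3) * m * L^2
= (1/3) * 11 * 5.8^2
= 0.333333 * 11 * 33.64
= 123.3467 kg*m^2


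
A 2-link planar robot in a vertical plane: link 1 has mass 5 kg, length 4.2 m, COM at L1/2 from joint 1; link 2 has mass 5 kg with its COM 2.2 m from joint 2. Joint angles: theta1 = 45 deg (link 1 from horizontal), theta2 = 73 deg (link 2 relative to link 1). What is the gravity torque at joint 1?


Horizontal distance from joint 1 to link-1 COM:
  x_c1 = (L1/2)*cos(t1) = 2.1 * 0.7071 = 1.4849 m
Horizontal distance from joint 1 to link-2 COM:
  x_c2 = L1*cos(t1) + Lc2*cos(t1+t2)
       = 4.2*0.7071 + 2.2*-0.4695 = 1.937 m
tau1 = m1*g*x_c1 + m2*g*x_c2
     = 5*9.81*1.4849 + 5*9.81*1.937
     = 72.8355 + 95.0104
     = 167.8459 Nm


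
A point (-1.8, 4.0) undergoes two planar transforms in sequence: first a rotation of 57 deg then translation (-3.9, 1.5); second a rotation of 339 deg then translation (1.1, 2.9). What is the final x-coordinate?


After transform 1:
x1 = cos(57)*-1.8 - sin(57)*4.0 + -3.9 = -8.235
y1 = sin(57)*-1.8 + cos(57)*4.0 + 1.5 = 2.1689
After transform 2:
x2 = cos(339)*-8.235 - sin(339)*2.1689 + 1.1
= -5.8108


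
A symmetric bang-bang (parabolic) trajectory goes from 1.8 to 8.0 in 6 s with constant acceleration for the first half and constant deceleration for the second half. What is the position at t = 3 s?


Symmetric rest-to-rest: each phase covers (pf-p0)/2 in time T/2. 0.5*a*(T/2)^2 = (pf-p0)/2 => a = 4*(pf-p0)/T^2
a = 4*(8.0-1.8)/6^2 = 0.6889
t = 3 is in the acceleration phase (t <= T/2).
p = p0 + 0.5*a*t^2 = 1.8 + 0.5*0.6889*3^2
= 4.9


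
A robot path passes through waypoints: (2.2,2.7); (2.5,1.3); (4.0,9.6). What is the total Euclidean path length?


Segment lengths:
  seg1 = sqrt((0.3)^2 + (-1.4)^2) = 1.4318
  seg2 = sqrt((1.5)^2 + (8.3)^2) = 8.4345
Total = 9.8662


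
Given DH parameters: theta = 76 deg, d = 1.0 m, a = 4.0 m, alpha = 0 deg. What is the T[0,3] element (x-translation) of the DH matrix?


T[0,3] = a * cos(theta)
= 4.0 * cos(76 deg)
= 4.0 * 0.2419
= 0.9677


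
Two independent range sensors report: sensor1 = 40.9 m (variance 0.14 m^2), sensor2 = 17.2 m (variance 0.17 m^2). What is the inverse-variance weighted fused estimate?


w1 = (1/var1) / (1/var1 + 1/var2)
   = 7.1429 / (7.1429 + 5.8824) = 0.5484
w2 = 1 - w1 = 0.4516
fused = w1*s1 + w2*s2 = 22.429 + 7.7677
= 30.1968 m


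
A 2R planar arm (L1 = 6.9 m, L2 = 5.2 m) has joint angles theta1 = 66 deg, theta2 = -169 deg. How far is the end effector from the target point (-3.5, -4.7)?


End effector via forward kinematics:
x = L1*cos(t1) + L2*cos(t1+t2) = 1.6367
y = L1*sin(t1) + L2*sin(t1+t2) = 1.2367
Distance to target:
d = sqrt((-3.5 - 1.6367)^2 + (-4.7 - 1.2367)^2)
= sqrt(26.3861 + 35.2449)
= 7.8505 m


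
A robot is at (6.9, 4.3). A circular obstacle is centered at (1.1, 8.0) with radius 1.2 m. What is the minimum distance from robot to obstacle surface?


center_dist = sqrt((6.9-1.1)^2 + (4.3-8.0)^2)
= sqrt(33.64 + 13.69)
= 6.8797
min_dist = center_dist - radius = 6.8797 - 1.2 = 5.6797 m


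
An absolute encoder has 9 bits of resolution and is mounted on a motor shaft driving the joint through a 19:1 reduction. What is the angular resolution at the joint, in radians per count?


counts = 2^9 = 512
effective counts at joint = 512 * 19 = 9728
resolution = 2*pi / 9728
= 6.4589e-04 rad/count


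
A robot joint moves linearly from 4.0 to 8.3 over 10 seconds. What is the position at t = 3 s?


s = t/T = 3/10 = 0.3
p(t) = p0 + (pf-p0)*s
= 4.0 + (8.3 - 4.0) * 0.3
= 5.29


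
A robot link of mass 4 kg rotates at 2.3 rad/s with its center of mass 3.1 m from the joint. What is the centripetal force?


F = m * omega^2 * r
= 4 * 2.3^2 * 3.1
= 4 * 5.29 * 3.1
= 65.596 N


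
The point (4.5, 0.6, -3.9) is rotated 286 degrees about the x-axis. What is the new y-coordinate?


Rotation about x-axis: y' = y*cos(theta) - z*sin(theta)
= 0.6 * 0.2756 - -3.9 * -0.9613
= -3.5835


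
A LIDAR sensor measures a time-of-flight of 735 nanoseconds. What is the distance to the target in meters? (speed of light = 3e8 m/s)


tof = 735 ns = 7.35e-07 s
dist = c * tof / 2
= 3e8 * 7.35e-07 / 2
= 110.25 m


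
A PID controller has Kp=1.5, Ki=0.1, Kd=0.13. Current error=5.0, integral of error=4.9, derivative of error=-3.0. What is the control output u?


u = Kp*e + Ki*int(e) + Kd*de/dt
= 1.5*5.0 + 0.1*4.9 + 0.13*(-3.0)
= 7.5 + 0.49 + -0.39
= 7.6


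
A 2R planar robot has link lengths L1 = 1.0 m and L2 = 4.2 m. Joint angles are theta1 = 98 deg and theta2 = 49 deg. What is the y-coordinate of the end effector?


Convert angles to radians: theta1 = 1.7104, theta2 = 0.8552
y = L1*sin(theta1) + L2*sin(theta1+theta2)
y = 0.9903 + 2.2875
y = 3.2778


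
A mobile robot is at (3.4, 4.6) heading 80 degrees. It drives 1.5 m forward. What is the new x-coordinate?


x_new = x0 + d*cos(theta)
= 3.4 + 1.5*cos(80)
= 3.4 + 0.2605
= 3.6605


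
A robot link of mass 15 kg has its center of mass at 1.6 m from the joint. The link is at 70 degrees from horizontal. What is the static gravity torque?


tau = m*g*L*cos(angle)
= 15 * 9.81 * 1.6 * cos(70 deg)
= 15 * 9.81 * 1.6 * 0.342
= 80.5252 Nm


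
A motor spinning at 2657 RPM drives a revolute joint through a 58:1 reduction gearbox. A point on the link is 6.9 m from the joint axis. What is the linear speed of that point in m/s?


omega_motor = 2657 * 2*pi/60 = 278.2404 rad/s
omega_joint = omega_motor / 58 = 4.7972 rad/s
v = omega_joint * r = 4.7972 * 6.9
= 33.101 m/s


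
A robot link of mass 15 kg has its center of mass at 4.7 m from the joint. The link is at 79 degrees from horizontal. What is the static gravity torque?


tau = m*g*L*cos(angle)
= 15 * 9.81 * 4.7 * cos(79 deg)
= 15 * 9.81 * 4.7 * 0.1908
= 131.9645 Nm


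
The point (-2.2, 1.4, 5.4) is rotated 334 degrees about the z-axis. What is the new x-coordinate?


Rotation about z-axis: x' = x*cos(theta) - y*sin(theta)
= -2.2 * 0.8988 - 1.4 * -0.4384
= -1.3636


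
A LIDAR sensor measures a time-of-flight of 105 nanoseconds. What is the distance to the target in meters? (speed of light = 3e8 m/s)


tof = 105 ns = 1.05e-07 s
dist = c * tof / 2
= 3e8 * 1.05e-07 / 2
= 15.75 m


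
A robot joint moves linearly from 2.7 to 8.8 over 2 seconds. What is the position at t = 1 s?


s = t/T = 1/2 = 0.5
p(t) = p0 + (pf-p0)*s
= 2.7 + (8.8 - 2.7) * 0.5
= 5.75


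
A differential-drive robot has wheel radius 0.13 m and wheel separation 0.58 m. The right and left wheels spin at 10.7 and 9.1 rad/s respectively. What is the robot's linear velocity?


vR = r*wR = 0.13*10.7 = 1.391 m/s
vL = r*wL = 0.13*9.1 = 1.183 m/s
v = (vR+vL)/2 = 1.287 m/s
omega = (vR-vL)/L = 0.3586 rad/s
linear velocity = 1.287 m/s


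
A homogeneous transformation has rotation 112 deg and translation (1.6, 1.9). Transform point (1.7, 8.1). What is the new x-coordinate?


x' = cos(theta)*px - sin(theta)*py + tx
= -0.3746*1.7 - 0.9272*8.1 + 1.6
= -6.547


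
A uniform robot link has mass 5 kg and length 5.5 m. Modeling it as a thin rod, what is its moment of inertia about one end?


I = (1/3) * m * L^2
= (1/3) * 5 * 5.5^2
= 0.333333 * 5 * 30.25
= 50.4167 kg*m^2


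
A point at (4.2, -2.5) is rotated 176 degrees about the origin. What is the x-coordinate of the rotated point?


x' = x*cos(theta) - y*sin(theta)
cos(176 deg) = -0.9976, sin(176 deg) = 0.0698
x' = 4.2 * -0.9976 - -2.5 * 0.0698
= -4.1898 - -0.1744
= -4.0154


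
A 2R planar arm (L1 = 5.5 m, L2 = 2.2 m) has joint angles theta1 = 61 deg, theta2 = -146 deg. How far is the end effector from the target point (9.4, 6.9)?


End effector via forward kinematics:
x = L1*cos(t1) + L2*cos(t1+t2) = 2.8582
y = L1*sin(t1) + L2*sin(t1+t2) = 2.6188
Distance to target:
d = sqrt((9.4 - 2.8582)^2 + (6.9 - 2.6188)^2)
= sqrt(42.7952 + 18.3288)
= 7.8182 m


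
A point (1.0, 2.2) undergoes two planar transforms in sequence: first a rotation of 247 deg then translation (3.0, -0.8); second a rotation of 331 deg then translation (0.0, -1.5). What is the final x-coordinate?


After transform 1:
x1 = cos(247)*1.0 - sin(247)*2.2 + 3.0 = 4.6344
y1 = sin(247)*1.0 + cos(247)*2.2 + -0.8 = -2.5801
After transform 2:
x2 = cos(331)*4.6344 - sin(331)*-2.5801 + 0.0
= 2.8025


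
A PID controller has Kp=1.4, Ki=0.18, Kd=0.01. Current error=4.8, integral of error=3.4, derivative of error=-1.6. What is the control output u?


u = Kp*e + Ki*int(e) + Kd*de/dt
= 1.4*4.8 + 0.18*3.4 + 0.01*(-1.6)
= 6.72 + 0.612 + -0.016
= 7.316


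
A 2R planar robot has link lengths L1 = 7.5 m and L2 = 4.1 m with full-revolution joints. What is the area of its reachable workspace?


r_max = L1 + L2 = 11.6 m
r_min = |L1 - L2| = 3.4 m
Area = pi*(r_max^2 - r_min^2)
= pi*(134.56 - 11.56)
= pi * 123.0
= 386.4159 m^2


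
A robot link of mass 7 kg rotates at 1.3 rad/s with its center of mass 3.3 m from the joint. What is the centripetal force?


F = m * omega^2 * r
= 7 * 1.3^2 * 3.3
= 7 * 1.69 * 3.3
= 39.039 N


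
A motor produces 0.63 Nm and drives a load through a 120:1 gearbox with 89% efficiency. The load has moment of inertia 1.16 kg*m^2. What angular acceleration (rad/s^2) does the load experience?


tau_out = tau_motor * N * eta
= 0.63 * 120 * 0.89 = 67.284 Nm
alpha = tau_out / I = 67.284 / 1.16
= 58.0034 rad/s^2


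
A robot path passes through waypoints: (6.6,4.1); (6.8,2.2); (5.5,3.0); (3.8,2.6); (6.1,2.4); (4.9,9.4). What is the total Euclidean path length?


Segment lengths:
  seg1 = sqrt((0.2)^2 + (-1.9)^2) = 1.9105
  seg2 = sqrt((-1.3)^2 + (0.8)^2) = 1.5264
  seg3 = sqrt((-1.7)^2 + (-0.4)^2) = 1.7464
  seg4 = sqrt((2.3)^2 + (-0.2)^2) = 2.3087
  seg5 = sqrt((-1.2)^2 + (7.0)^2) = 7.1021
Total = 14.5941


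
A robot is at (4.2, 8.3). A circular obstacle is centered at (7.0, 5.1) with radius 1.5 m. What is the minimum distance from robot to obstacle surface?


center_dist = sqrt((4.2-7.0)^2 + (8.3-5.1)^2)
= sqrt(7.84 + 10.24)
= 4.2521
min_dist = center_dist - radius = 4.2521 - 1.5 = 2.7521 m


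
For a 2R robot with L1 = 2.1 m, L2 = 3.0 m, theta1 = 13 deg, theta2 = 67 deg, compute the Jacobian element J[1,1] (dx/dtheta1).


J[1,1] = -L1*sin(t1) - L2*sin(t1+t2)
= -2.1*sin(13) - 3.0*sin(80)
= -3.4268


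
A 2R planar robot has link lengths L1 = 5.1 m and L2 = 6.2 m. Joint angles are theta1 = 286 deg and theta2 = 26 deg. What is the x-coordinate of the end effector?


Convert angles to radians: theta1 = 4.9916, theta2 = 0.4538
x = L1*cos(theta1) + L2*cos(theta1+theta2)
x = 1.4058 + 4.1486
x = 5.5544


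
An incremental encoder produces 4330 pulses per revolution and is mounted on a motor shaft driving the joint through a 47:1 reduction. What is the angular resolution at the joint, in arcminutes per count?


counts per rev = 4330
effective counts at joint = 4330 * 47 = 203510
resolution = 360*60 / 203510
= 0.1061 arcmin/count


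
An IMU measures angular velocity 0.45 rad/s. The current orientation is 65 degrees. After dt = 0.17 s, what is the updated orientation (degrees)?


delta_theta = w * dt = 0.45 * 0.17 = 0.0765 rad
= 4.3831 deg
theta_new = 65 + 4.3831 = 69.3831 deg


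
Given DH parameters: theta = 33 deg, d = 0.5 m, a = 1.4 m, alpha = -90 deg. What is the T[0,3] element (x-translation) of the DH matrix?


T[0,3] = a * cos(theta)
= 1.4 * cos(33 deg)
= 1.4 * 0.8387
= 1.1741


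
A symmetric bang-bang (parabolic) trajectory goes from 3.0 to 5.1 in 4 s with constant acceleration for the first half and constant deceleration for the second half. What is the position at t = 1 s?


Symmetric rest-to-rest: each phase covers (pf-p0)/2 in time T/2. 0.5*a*(T/2)^2 = (pf-p0)/2 => a = 4*(pf-p0)/T^2
a = 4*(5.1-3.0)/4^2 = 0.525
t = 1 is in the acceleration phase (t <= T/2).
p = p0 + 0.5*a*t^2 = 3.0 + 0.5*0.525*1^2
= 3.2625


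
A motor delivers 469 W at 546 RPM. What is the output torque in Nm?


omega = 546 * 2*pi/60 = 57.177 rad/s
tau = P / omega = 469 / 57.177
= 8.2026 Nm


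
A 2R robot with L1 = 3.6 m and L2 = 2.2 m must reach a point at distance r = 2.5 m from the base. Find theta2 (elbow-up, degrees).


cos(theta2) = (r^2 - L1^2 - L2^2) / (2*L1*L2)
cos(theta2) = (6.25 - 12.96 - 4.84) / 15.84
cos(theta2) = -0.729167
theta2 = 136.8166 degrees


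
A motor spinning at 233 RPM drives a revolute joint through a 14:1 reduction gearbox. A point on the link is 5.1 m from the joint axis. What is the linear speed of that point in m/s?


omega_motor = 233 * 2*pi/60 = 24.3997 rad/s
omega_joint = omega_motor / 14 = 1.7428 rad/s
v = omega_joint * r = 1.7428 * 5.1
= 8.8885 m/s


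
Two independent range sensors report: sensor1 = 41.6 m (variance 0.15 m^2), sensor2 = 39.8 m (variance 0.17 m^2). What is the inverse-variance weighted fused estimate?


w1 = (1/var1) / (1/var1 + 1/var2)
   = 6.6667 / (6.6667 + 5.8824) = 0.5312
w2 = 1 - w1 = 0.4688
fused = w1*s1 + w2*s2 = 22.1 + 18.6562
= 40.7563 m


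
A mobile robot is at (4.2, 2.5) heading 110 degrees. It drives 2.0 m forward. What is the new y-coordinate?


y_new = y0 + d*sin(theta)
= 2.5 + 2.0*sin(110)
= 2.5 + 1.8794
= 4.3794


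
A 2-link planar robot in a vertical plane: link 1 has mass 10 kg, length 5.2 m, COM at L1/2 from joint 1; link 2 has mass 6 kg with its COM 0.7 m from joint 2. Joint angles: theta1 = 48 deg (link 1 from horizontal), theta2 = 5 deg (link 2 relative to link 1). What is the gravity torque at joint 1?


Horizontal distance from joint 1 to link-1 COM:
  x_c1 = (L1/2)*cos(t1) = 2.6 * 0.6691 = 1.7397 m
Horizontal distance from joint 1 to link-2 COM:
  x_c2 = L1*cos(t1) + Lc2*cos(t1+t2)
       = 5.2*0.6691 + 0.7*0.6018 = 3.9007 m
tau1 = m1*g*x_c1 + m2*g*x_c2
     = 10*9.81*1.7397 + 6*9.81*3.9007
     = 170.6685 + 229.5981
     = 400.2666 Nm


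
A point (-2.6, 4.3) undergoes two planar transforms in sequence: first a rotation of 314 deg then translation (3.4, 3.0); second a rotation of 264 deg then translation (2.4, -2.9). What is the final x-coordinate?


After transform 1:
x1 = cos(314)*-2.6 - sin(314)*4.3 + 3.4 = 4.687
y1 = sin(314)*-2.6 + cos(314)*4.3 + 3.0 = 7.8573
After transform 2:
x2 = cos(264)*4.687 - sin(264)*7.8573 + 2.4
= 9.7243


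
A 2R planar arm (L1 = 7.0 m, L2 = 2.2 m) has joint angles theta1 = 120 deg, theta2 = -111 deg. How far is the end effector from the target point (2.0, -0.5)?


End effector via forward kinematics:
x = L1*cos(t1) + L2*cos(t1+t2) = -1.3271
y = L1*sin(t1) + L2*sin(t1+t2) = 6.4063
Distance to target:
d = sqrt((2.0 - -1.3271)^2 + (-0.5 - 6.4063)^2)
= sqrt(11.0695 + 47.6974)
= 7.666 m


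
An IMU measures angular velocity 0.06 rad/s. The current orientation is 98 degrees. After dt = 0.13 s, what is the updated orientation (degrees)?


delta_theta = w * dt = 0.06 * 0.13 = 0.0078 rad
= 0.4469 deg
theta_new = 98 + 0.4469 = 98.4469 deg


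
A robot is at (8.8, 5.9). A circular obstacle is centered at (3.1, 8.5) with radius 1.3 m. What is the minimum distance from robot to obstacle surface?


center_dist = sqrt((8.8-3.1)^2 + (5.9-8.5)^2)
= sqrt(32.49 + 6.76)
= 6.265
min_dist = center_dist - radius = 6.265 - 1.3 = 4.965 m


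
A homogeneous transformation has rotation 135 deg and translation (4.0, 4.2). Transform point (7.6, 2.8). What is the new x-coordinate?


x' = cos(theta)*px - sin(theta)*py + tx
= -0.7071*7.6 - 0.7071*2.8 + 4.0
= -3.3539


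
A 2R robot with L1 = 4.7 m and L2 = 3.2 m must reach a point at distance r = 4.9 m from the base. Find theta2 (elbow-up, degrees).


cos(theta2) = (r^2 - L1^2 - L2^2) / (2*L1*L2)
cos(theta2) = (24.01 - 22.09 - 10.24) / 30.08
cos(theta2) = -0.276596
theta2 = 106.0571 degrees


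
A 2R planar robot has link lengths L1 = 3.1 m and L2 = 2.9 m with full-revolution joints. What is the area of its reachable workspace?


r_max = L1 + L2 = 6.0 m
r_min = |L1 - L2| = 0.2 m
Area = pi*(r_max^2 - r_min^2)
= pi*(36.0 - 0.04)
= pi * 35.96
= 112.9717 m^2


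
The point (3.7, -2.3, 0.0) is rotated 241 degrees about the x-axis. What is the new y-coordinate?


Rotation about x-axis: y' = y*cos(theta) - z*sin(theta)
= -2.3 * -0.4848 - 0.0 * -0.8746
= 1.1151


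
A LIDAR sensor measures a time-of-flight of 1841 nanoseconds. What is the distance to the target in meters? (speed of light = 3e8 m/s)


tof = 1841 ns = 1.841e-06 s
dist = c * tof / 2
= 3e8 * 1.841e-06 / 2
= 276.15 m


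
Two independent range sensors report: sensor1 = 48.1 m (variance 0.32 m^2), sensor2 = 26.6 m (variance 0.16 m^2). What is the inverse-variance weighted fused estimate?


w1 = (1/var1) / (1/var1 + 1/var2)
   = 3.125 / (3.125 + 6.25) = 0.3333
w2 = 1 - w1 = 0.6667
fused = w1*s1 + w2*s2 = 16.0333 + 17.7333
= 33.7667 m


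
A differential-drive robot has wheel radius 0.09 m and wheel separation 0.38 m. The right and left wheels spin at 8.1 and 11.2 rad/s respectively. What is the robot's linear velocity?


vR = r*wR = 0.09*8.1 = 0.729 m/s
vL = r*wL = 0.09*11.2 = 1.008 m/s
v = (vR+vL)/2 = 0.8685 m/s
omega = (vR-vL)/L = -0.7342 rad/s
linear velocity = 0.8685 m/s


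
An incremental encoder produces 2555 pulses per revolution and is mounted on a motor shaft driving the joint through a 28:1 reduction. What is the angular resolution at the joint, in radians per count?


counts per rev = 2555
effective counts at joint = 2555 * 28 = 71540
resolution = 2*pi / 71540
= 8.7828e-05 rad/count


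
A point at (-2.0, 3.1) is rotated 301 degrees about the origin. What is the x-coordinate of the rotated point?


x' = x*cos(theta) - y*sin(theta)
cos(301 deg) = 0.515, sin(301 deg) = -0.8572
x' = -2.0 * 0.515 - 3.1 * -0.8572
= -1.0301 - -2.6572
= 1.6271


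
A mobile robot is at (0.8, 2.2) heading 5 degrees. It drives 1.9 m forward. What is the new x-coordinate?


x_new = x0 + d*cos(theta)
= 0.8 + 1.9*cos(5)
= 0.8 + 1.8928
= 2.6928


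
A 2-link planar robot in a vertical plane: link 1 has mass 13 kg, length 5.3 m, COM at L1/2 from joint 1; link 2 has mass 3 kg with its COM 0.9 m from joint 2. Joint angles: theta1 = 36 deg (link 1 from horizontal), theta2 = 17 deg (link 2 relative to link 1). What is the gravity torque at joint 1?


Horizontal distance from joint 1 to link-1 COM:
  x_c1 = (L1/2)*cos(t1) = 2.65 * 0.809 = 2.1439 m
Horizontal distance from joint 1 to link-2 COM:
  x_c2 = L1*cos(t1) + Lc2*cos(t1+t2)
       = 5.3*0.809 + 0.9*0.6018 = 4.8294 m
tau1 = m1*g*x_c1 + m2*g*x_c2
     = 13*9.81*2.1439 + 3*9.81*4.8294
     = 273.4109 + 142.1299
     = 415.5409 Nm


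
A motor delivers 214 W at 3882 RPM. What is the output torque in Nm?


omega = 3882 * 2*pi/60 = 406.5221 rad/s
tau = P / omega = 214 / 406.5221
= 0.5264 Nm


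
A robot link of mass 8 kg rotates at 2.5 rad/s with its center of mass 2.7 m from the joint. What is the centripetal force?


F = m * omega^2 * r
= 8 * 2.5^2 * 2.7
= 8 * 6.25 * 2.7
= 135.0 N


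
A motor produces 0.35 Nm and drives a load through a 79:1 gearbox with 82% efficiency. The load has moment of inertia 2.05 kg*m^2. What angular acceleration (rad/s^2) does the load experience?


tau_out = tau_motor * N * eta
= 0.35 * 79 * 0.82 = 22.673 Nm
alpha = tau_out / I = 22.673 / 2.05
= 11.06 rad/s^2


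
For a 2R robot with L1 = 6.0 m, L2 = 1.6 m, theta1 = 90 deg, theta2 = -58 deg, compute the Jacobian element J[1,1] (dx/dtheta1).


J[1,1] = -L1*sin(t1) - L2*sin(t1+t2)
= -6.0*sin(90) - 1.6*sin(32)
= -6.8479


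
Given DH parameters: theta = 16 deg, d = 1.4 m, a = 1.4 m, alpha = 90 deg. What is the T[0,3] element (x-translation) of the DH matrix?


T[0,3] = a * cos(theta)
= 1.4 * cos(16 deg)
= 1.4 * 0.9613
= 1.3458


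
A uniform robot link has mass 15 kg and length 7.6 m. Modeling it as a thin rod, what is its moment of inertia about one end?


I = (1/3) * m * L^2
= (1/3) * 15 * 7.6^2
= 0.333333 * 15 * 57.76
= 288.8 kg*m^2


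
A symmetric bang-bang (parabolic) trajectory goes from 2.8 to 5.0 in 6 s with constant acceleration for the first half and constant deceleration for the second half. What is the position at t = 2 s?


Symmetric rest-to-rest: each phase covers (pf-p0)/2 in time T/2. 0.5*a*(T/2)^2 = (pf-p0)/2 => a = 4*(pf-p0)/T^2
a = 4*(5.0-2.8)/6^2 = 0.2444
t = 2 is in the acceleration phase (t <= T/2).
p = p0 + 0.5*a*t^2 = 2.8 + 0.5*0.2444*2^2
= 3.2889


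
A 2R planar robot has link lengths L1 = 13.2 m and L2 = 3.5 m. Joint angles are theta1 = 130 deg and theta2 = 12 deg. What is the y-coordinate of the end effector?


Convert angles to radians: theta1 = 2.2689, theta2 = 0.2094
y = L1*sin(theta1) + L2*sin(theta1+theta2)
y = 10.1118 + 2.1548
y = 12.2666


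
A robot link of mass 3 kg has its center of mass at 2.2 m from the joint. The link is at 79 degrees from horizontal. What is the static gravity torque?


tau = m*g*L*cos(angle)
= 3 * 9.81 * 2.2 * cos(79 deg)
= 3 * 9.81 * 2.2 * 0.1908
= 12.3541 Nm


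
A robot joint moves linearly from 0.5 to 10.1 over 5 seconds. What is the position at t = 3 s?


s = t/T = 3/5 = 0.6
p(t) = p0 + (pf-p0)*s
= 0.5 + (10.1 - 0.5) * 0.6
= 6.26


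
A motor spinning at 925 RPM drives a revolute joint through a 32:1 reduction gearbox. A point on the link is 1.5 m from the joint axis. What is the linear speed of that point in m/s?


omega_motor = 925 * 2*pi/60 = 96.8658 rad/s
omega_joint = omega_motor / 32 = 3.0271 rad/s
v = omega_joint * r = 3.0271 * 1.5
= 4.5406 m/s


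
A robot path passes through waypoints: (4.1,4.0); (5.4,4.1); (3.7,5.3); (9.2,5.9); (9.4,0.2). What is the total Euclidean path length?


Segment lengths:
  seg1 = sqrt((1.3)^2 + (0.1)^2) = 1.3038
  seg2 = sqrt((-1.7)^2 + (1.2)^2) = 2.0809
  seg3 = sqrt((5.5)^2 + (0.6)^2) = 5.5326
  seg4 = sqrt((0.2)^2 + (-5.7)^2) = 5.7035
Total = 14.6208


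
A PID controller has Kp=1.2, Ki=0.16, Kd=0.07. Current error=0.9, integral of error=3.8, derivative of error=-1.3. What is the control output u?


u = Kp*e + Ki*int(e) + Kd*de/dt
= 1.2*0.9 + 0.16*3.8 + 0.07*(-1.3)
= 1.08 + 0.608 + -0.091
= 1.597


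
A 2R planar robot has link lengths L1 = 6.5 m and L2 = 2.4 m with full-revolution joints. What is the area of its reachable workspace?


r_max = L1 + L2 = 8.9 m
r_min = |L1 - L2| = 4.1 m
Area = pi*(r_max^2 - r_min^2)
= pi*(79.21 - 16.81)
= pi * 62.4
= 196.0354 m^2


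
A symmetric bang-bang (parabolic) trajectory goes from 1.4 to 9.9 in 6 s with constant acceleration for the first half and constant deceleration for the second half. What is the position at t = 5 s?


Symmetric rest-to-rest: each phase covers (pf-p0)/2 in time T/2. 0.5*a*(T/2)^2 = (pf-p0)/2 => a = 4*(pf-p0)/T^2
a = 4*(9.9-1.4)/6^2 = 0.9444
t = 5 is in the deceleration phase (t > T/2).
p = pf - 0.5*a*(T-t)^2 = 9.9 - 0.5*0.9444*1^2
= 9.4278


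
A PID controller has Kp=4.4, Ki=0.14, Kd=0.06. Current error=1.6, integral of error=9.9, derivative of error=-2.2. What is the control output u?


u = Kp*e + Ki*int(e) + Kd*de/dt
= 4.4*1.6 + 0.14*9.9 + 0.06*(-2.2)
= 7.04 + 1.386 + -0.132
= 8.294


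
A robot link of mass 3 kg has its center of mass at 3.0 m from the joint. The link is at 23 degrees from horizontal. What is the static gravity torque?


tau = m*g*L*cos(angle)
= 3 * 9.81 * 3.0 * cos(23 deg)
= 3 * 9.81 * 3.0 * 0.9205
= 81.2714 Nm


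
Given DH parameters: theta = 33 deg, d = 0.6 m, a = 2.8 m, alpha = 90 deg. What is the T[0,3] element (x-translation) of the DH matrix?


T[0,3] = a * cos(theta)
= 2.8 * cos(33 deg)
= 2.8 * 0.8387
= 2.3483


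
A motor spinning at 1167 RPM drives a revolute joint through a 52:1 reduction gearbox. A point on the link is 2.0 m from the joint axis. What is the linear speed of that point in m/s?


omega_motor = 1167 * 2*pi/60 = 122.208 rad/s
omega_joint = omega_motor / 52 = 2.3502 rad/s
v = omega_joint * r = 2.3502 * 2.0
= 4.7003 m/s


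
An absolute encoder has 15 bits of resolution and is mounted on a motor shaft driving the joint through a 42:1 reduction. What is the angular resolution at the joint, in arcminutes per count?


counts = 2^15 = 32768
effective counts at joint = 32768 * 42 = 1376256
resolution = 360*60 / 1376256
= 0.0157 arcmin/count


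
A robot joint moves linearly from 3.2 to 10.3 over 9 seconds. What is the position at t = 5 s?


s = t/T = 5/9 = 0.5556
p(t) = p0 + (pf-p0)*s
= 3.2 + (10.3 - 3.2) * 0.5556
= 7.1444


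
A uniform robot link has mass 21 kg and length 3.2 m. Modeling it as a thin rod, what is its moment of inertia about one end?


I = (1/3) * m * L^2
= (1/3) * 21 * 3.2^2
= 0.333333 * 21 * 10.24
= 71.68 kg*m^2


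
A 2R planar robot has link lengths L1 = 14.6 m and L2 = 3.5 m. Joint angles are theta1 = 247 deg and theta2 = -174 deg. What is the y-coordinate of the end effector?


Convert angles to radians: theta1 = 4.311, theta2 = -3.0369
y = L1*sin(theta1) + L2*sin(theta1+theta2)
y = -13.4394 + 3.3471
y = -10.0923


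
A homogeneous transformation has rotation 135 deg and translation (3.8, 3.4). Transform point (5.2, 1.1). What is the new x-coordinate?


x' = cos(theta)*px - sin(theta)*py + tx
= -0.7071*5.2 - 0.7071*1.1 + 3.8
= -0.6548


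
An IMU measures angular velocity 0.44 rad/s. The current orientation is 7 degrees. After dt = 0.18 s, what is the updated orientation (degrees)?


delta_theta = w * dt = 0.44 * 0.18 = 0.0792 rad
= 4.5378 deg
theta_new = 7 + 4.5378 = 11.5378 deg


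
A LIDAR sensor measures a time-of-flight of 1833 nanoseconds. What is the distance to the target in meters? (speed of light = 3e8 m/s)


tof = 1833 ns = 1.833e-06 s
dist = c * tof / 2
= 3e8 * 1.833e-06 / 2
= 274.95 m


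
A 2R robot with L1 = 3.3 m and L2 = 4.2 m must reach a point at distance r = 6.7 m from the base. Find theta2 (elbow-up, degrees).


cos(theta2) = (r^2 - L1^2 - L2^2) / (2*L1*L2)
cos(theta2) = (44.89 - 10.89 - 17.64) / 27.72
cos(theta2) = 0.590188
theta2 = 53.8297 degrees


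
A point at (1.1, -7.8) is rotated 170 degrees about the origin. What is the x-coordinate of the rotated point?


x' = x*cos(theta) - y*sin(theta)
cos(170 deg) = -0.9848, sin(170 deg) = 0.1736
x' = 1.1 * -0.9848 - -7.8 * 0.1736
= -1.0833 - -1.3545
= 0.2712


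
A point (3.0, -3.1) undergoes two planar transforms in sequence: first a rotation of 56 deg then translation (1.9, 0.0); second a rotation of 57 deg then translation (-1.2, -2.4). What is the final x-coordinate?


After transform 1:
x1 = cos(56)*3.0 - sin(56)*-3.1 + 1.9 = 6.1476
y1 = sin(56)*3.0 + cos(56)*-3.1 + 0.0 = 0.7536
After transform 2:
x2 = cos(57)*6.1476 - sin(57)*0.7536 + -1.2
= 1.5162


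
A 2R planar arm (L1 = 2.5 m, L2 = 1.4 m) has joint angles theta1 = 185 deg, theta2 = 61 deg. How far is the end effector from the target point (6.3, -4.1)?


End effector via forward kinematics:
x = L1*cos(t1) + L2*cos(t1+t2) = -3.0599
y = L1*sin(t1) + L2*sin(t1+t2) = -1.4969
Distance to target:
d = sqrt((6.3 - -3.0599)^2 + (-4.1 - -1.4969)^2)
= sqrt(87.6081 + 6.7764)
= 9.7152 m


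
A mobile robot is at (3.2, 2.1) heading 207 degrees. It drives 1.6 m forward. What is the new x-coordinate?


x_new = x0 + d*cos(theta)
= 3.2 + 1.6*cos(207)
= 3.2 + -1.4256
= 1.7744


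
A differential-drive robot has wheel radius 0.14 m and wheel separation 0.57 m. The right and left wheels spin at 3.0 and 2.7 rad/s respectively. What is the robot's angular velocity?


vR = r*wR = 0.14*3.0 = 0.42 m/s
vL = r*wL = 0.14*2.7 = 0.378 m/s
v = (vR+vL)/2 = 0.399 m/s
omega = (vR-vL)/L = 0.0737 rad/s
angular velocity = 0.0737 rad/s


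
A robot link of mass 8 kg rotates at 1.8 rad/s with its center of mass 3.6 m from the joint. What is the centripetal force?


F = m * omega^2 * r
= 8 * 1.8^2 * 3.6
= 8 * 3.24 * 3.6
= 93.312 N


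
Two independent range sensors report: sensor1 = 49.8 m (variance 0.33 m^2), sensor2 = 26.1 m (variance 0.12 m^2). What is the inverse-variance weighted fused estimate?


w1 = (1/var1) / (1/var1 + 1/var2)
   = 3.0303 / (3.0303 + 8.3333) = 0.2667
w2 = 1 - w1 = 0.7333
fused = w1*s1 + w2*s2 = 13.28 + 19.14
= 32.42 m


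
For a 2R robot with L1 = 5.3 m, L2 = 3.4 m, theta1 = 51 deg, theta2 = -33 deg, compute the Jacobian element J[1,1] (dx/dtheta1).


J[1,1] = -L1*sin(t1) - L2*sin(t1+t2)
= -5.3*sin(51) - 3.4*sin(18)
= -5.1695


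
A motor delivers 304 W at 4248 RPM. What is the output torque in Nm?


omega = 4248 * 2*pi/60 = 444.8495 rad/s
tau = P / omega = 304 / 444.8495
= 0.6834 Nm


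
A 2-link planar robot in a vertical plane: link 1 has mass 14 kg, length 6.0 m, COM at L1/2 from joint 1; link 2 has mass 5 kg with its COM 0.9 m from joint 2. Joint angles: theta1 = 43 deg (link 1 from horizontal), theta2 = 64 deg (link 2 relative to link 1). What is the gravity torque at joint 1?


Horizontal distance from joint 1 to link-1 COM:
  x_c1 = (L1/2)*cos(t1) = 3.0 * 0.7314 = 2.1941 m
Horizontal distance from joint 1 to link-2 COM:
  x_c2 = L1*cos(t1) + Lc2*cos(t1+t2)
       = 6.0*0.7314 + 0.9*-0.2924 = 4.125 m
tau1 = m1*g*x_c1 + m2*g*x_c2
     = 14*9.81*2.1941 + 5*9.81*4.125
     = 301.3324 + 202.3306
     = 503.663 Nm


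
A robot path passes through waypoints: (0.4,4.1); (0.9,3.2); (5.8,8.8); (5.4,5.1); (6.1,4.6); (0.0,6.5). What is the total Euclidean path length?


Segment lengths:
  seg1 = sqrt((0.5)^2 + (-0.9)^2) = 1.0296
  seg2 = sqrt((4.9)^2 + (5.6)^2) = 7.4411
  seg3 = sqrt((-0.4)^2 + (-3.7)^2) = 3.7216
  seg4 = sqrt((0.7)^2 + (-0.5)^2) = 0.8602
  seg5 = sqrt((-6.1)^2 + (1.9)^2) = 6.3891
Total = 19.4415


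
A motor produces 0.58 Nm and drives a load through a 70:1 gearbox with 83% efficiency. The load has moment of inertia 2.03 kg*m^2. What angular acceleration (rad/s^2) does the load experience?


tau_out = tau_motor * N * eta
= 0.58 * 70 * 0.83 = 33.698 Nm
alpha = tau_out / I = 33.698 / 2.03
= 16.6 rad/s^2


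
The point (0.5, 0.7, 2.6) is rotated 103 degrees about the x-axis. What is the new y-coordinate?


Rotation about x-axis: y' = y*cos(theta) - z*sin(theta)
= 0.7 * -0.225 - 2.6 * 0.9744
= -2.6908


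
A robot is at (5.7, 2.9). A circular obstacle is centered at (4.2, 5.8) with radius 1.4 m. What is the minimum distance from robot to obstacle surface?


center_dist = sqrt((5.7-4.2)^2 + (2.9-5.8)^2)
= sqrt(2.25 + 8.41)
= 3.265
min_dist = center_dist - radius = 3.265 - 1.4 = 1.865 m


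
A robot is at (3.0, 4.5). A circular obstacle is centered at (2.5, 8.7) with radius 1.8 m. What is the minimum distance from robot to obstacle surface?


center_dist = sqrt((3.0-2.5)^2 + (4.5-8.7)^2)
= sqrt(0.25 + 17.64)
= 4.2297
min_dist = center_dist - radius = 4.2297 - 1.8 = 2.4297 m


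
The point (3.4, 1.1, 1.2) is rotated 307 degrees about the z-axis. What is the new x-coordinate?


Rotation about z-axis: x' = x*cos(theta) - y*sin(theta)
= 3.4 * 0.6018 - 1.1 * -0.7986
= 2.9247


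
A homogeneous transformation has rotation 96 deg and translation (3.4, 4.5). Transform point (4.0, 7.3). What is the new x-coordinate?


x' = cos(theta)*px - sin(theta)*py + tx
= -0.1045*4.0 - 0.9945*7.3 + 3.4
= -4.2781


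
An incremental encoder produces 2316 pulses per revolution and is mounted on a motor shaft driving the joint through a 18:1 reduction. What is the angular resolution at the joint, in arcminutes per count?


counts per rev = 2316
effective counts at joint = 2316 * 18 = 41688
resolution = 360*60 / 41688
= 0.5181 arcmin/count


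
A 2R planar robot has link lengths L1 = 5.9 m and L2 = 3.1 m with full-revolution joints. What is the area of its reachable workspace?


r_max = L1 + L2 = 9.0 m
r_min = |L1 - L2| = 2.8 m
Area = pi*(r_max^2 - r_min^2)
= pi*(81.0 - 7.84)
= pi * 73.16
= 229.8389 m^2


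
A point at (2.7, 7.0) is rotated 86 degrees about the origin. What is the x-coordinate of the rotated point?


x' = x*cos(theta) - y*sin(theta)
cos(86 deg) = 0.0698, sin(86 deg) = 0.9976
x' = 2.7 * 0.0698 - 7.0 * 0.9976
= 0.1883 - 6.9829
= -6.7946


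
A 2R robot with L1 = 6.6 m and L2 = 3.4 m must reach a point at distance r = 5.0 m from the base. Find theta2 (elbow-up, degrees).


cos(theta2) = (r^2 - L1^2 - L2^2) / (2*L1*L2)
cos(theta2) = (25.0 - 43.56 - 11.56) / 44.88
cos(theta2) = -0.671123
theta2 = 132.1538 degrees


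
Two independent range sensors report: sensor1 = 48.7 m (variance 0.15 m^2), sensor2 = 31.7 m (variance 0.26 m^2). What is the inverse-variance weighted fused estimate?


w1 = (1/var1) / (1/var1 + 1/var2)
   = 6.6667 / (6.6667 + 3.8462) = 0.6341
w2 = 1 - w1 = 0.3659
fused = w1*s1 + w2*s2 = 30.8829 + 11.5976
= 42.4805 m


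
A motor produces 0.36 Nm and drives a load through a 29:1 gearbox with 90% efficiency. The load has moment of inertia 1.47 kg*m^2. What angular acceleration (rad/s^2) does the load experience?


tau_out = tau_motor * N * eta
= 0.36 * 29 * 0.9 = 9.396 Nm
alpha = tau_out / I = 9.396 / 1.47
= 6.3918 rad/s^2


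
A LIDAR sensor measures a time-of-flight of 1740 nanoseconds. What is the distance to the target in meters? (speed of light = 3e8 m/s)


tof = 1740 ns = 1.74e-06 s
dist = c * tof / 2
= 3e8 * 1.74e-06 / 2
= 261.0 m


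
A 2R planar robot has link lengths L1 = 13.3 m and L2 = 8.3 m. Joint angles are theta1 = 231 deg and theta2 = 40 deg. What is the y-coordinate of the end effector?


Convert angles to radians: theta1 = 4.0317, theta2 = 0.6981
y = L1*sin(theta1) + L2*sin(theta1+theta2)
y = -10.336 + -8.2987
y = -18.6348
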